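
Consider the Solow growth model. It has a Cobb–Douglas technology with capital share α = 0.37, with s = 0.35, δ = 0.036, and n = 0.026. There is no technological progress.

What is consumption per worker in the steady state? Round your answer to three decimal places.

Steady state requires s·f(k) = (n + δ)·k, i.e. s·k^α = (n + δ)·k.
Dividing both sides by k: k^(1−α) = s / (n + δ).
k^0.63 = 0.35 / (0.026 + 0.036) = 0.35 / 0.062 = 5.6452
k* = 5.6452^(1/0.63) ≈ 15.6006
y* = (k*)^α = 15.6006^0.37 ≈ 2.7635
c* = (1 − s)·y* = (1 − 0.35) × 2.7635 ≈ 1.7963

c* = 1.796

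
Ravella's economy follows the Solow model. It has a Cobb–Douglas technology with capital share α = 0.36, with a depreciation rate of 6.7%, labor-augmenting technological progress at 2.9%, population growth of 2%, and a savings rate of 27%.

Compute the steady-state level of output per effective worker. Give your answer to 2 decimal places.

y* = 1.61

In steady state, investment equals break-even investment: s·k^α = (n + g + δ)·k.
Rearranging, k^(1−α) = s / (n + g + δ).
k^0.64 = 0.27 / (0.020 + 0.029 + 0.067) = 0.27 / 0.116 = 2.3276
k* = 2.3276^(1/0.64) ≈ 3.7436
y* = (k*)^α = 3.7436^0.36 ≈ 1.6084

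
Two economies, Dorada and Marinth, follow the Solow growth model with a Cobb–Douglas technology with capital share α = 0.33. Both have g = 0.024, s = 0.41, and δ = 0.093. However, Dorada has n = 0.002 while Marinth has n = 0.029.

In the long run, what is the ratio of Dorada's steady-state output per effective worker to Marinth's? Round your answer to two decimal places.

Steady-state y* = [s/(n + g + δ)]^(α/(1−α)), so the ratio is [ (s_D/(n + g + δ)_D) / (s_M/(n + g + δ)_M) ]^0.4925.
s_D/(n + g + δ)_D = 0.41/0.119 = 3.4454; s_M/(n + g + δ)_M = 0.41/0.146 = 2.8082.
Ratio = (3.4454/2.8082)^0.4925 = 1.2269^0.4925 ≈ 1.1060

ratio ≈ 1.11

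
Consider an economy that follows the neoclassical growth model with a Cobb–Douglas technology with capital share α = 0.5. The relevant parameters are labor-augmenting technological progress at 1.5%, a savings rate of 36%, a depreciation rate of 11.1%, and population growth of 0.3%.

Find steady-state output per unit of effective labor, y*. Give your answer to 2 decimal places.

y* ≈ 2.79

At the steady state, Δk = 0, so s·k^α = (n + g + δ)·k.
Dividing both sides by k: k^(1−α) = s / (n + g + δ).
k^0.5 = 0.36 / (0.003 + 0.015 + 0.111) = 0.36 / 0.129 = 2.7907
k* = 2.7907^(1/0.5) ≈ 7.7880
y* = (k*)^α = 7.7880^0.5 ≈ 2.7907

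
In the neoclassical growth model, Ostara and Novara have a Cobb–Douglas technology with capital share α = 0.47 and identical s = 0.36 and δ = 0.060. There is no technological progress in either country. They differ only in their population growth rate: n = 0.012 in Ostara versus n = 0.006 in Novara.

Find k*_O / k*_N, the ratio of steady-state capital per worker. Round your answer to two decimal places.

Steady-state k* = [s/(n + δ)]^(1/(1−α)), so the ratio is [ (s_O/(n + δ)_O) / (s_N/(n + δ)_N) ]^1.8868.
s_O/(n + δ)_O = 0.36/0.072 = 5.0000; s_N/(n + δ)_N = 0.36/0.066 = 5.4545.
Ratio = (5.0000/5.4545)^1.8868 = 0.9167^1.8868 ≈ 0.8487

ratio ≈ 0.85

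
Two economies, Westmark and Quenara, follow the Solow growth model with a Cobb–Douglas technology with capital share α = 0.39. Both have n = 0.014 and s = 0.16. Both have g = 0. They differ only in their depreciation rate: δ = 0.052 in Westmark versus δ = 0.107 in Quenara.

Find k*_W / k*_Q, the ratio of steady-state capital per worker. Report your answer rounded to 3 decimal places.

ratio ≈ 2.701

Steady-state k* = [s/(n + δ)]^(1/(1−α)), so the ratio is [ (s_W/(n + δ)_W) / (s_Q/(n + δ)_Q) ]^1.6393.
s_W/(n + δ)_W = 0.16/0.066 = 2.4242; s_Q/(n + δ)_Q = 0.16/0.121 = 1.3223.
Ratio = (2.4242/1.3223)^1.6393 = 1.8333^1.6393 ≈ 2.7010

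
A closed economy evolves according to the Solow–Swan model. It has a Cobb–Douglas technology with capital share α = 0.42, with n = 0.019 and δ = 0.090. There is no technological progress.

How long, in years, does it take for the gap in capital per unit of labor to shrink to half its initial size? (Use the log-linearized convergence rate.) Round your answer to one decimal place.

about 11.0 years

Near the steady state the convergence rate is λ = (1 − α)(n + δ).
λ = (1 − 0.42) × 0.109 = 0.58 × 0.109 = 0.06322
Half-life = ln 2 / λ = 0.6931 / 0.06322 ≈ 10.96 years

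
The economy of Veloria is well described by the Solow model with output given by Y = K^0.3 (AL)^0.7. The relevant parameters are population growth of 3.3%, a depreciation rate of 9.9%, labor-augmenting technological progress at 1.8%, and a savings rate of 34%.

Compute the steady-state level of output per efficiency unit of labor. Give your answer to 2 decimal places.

y* = 1.42

Steady state requires s·f(k) = (n + g + δ)·k, i.e. s·k^α = (n + g + δ)·k.
Rearranging, k^(1−α) = s / (n + g + δ).
k^0.7 = 0.34 / (0.033 + 0.018 + 0.099) = 0.34 / 0.150 = 2.2667
k* = 2.2667^(1/0.7) ≈ 3.2189
y* = (k*)^α = 3.2189^0.3 ≈ 1.4201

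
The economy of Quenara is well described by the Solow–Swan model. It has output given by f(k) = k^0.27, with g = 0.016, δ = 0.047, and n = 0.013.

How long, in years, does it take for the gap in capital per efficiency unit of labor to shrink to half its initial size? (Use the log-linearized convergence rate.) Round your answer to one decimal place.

t_½ ≈ 12.5 years

Near the steady state the convergence rate is λ = (1 − α)(n + g + δ).
λ = (1 − 0.27) × 0.076 = 0.73 × 0.076 = 0.05548
Half-life = ln 2 / λ = 0.6931 / 0.05548 ≈ 12.49 years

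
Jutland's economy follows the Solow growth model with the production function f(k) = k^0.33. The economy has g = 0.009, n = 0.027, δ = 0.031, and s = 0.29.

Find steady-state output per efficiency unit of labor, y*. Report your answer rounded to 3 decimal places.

Steady state requires s·f(k) = (n + g + δ)·k, i.e. s·k^α = (n + g + δ)·k.
Rearranging, k^(1−α) = s / (n + g + δ).
k^0.67 = 0.29 / (0.027 + 0.009 + 0.031) = 0.29 / 0.067 = 4.3284
k* = 4.3284^(1/0.67) ≈ 8.9072
y* = (k*)^α = 8.9072^0.33 ≈ 2.0579

y* = 2.058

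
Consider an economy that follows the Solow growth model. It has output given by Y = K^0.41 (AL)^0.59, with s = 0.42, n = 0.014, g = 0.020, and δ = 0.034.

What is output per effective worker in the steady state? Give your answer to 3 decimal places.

At the steady state, Δk = 0, so s·k^α = (n + g + δ)·k.
Rearranging, k^(1−α) = s / (n + g + δ).
k^0.59 = 0.42 / (0.014 + 0.020 + 0.034) = 0.42 / 0.068 = 6.1765
k* = 6.1765^(1/0.59) ≈ 21.8898
y* = (k*)^α = 21.8898^0.41 ≈ 3.5440

y* ≈ 3.544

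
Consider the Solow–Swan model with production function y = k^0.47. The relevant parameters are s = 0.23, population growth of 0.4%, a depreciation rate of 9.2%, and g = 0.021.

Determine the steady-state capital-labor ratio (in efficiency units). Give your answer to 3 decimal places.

k* = 3.580

At the steady state, Δk = 0, so s·k^α = (n + g + δ)·k.
Rearranging, k^(1−α) = s / (n + g + δ).
k^0.53 = 0.23 / (0.004 + 0.021 + 0.092) = 0.23 / 0.117 = 1.9658
k* = 1.9658^(1/0.53) ≈ 3.5797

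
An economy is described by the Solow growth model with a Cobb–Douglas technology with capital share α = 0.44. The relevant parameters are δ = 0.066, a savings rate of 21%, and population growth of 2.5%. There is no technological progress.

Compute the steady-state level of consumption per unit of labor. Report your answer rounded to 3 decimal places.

c* = 1.524

In steady state, investment equals break-even investment: s·k^α = (n + δ)·k.
Rearranging, k^(1−α) = s / (n + δ).
k^0.56 = 0.21 / (0.025 + 0.066) = 0.21 / 0.091 = 2.3077
k* = 2.3077^(1/0.56) ≈ 4.4518
y* = (k*)^α = 4.4518^0.44 ≈ 1.9291
c* = (1 − s)·y* = (1 − 0.21) × 1.9291 ≈ 1.5240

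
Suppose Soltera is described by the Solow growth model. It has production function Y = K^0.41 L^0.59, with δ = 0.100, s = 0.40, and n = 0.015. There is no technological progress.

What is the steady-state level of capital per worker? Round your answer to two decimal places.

At the steady state, Δk = 0, so s·k^α = (n + δ)·k.
Rearranging, k^(1−α) = s / (n + δ).
k^0.59 = 0.40 / (0.015 + 0.100) = 0.40 / 0.115 = 3.4783
k* = 3.4783^(1/0.59) ≈ 8.2713

k* ≈ 8.27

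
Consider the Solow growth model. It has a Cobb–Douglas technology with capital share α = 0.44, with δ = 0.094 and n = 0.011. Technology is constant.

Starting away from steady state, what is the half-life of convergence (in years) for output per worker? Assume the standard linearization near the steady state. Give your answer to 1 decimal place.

half-life ≈ 11.8 years

Near the steady state the convergence rate is λ = (1 − α)(n + δ).
λ = (1 − 0.44) × 0.105 = 0.56 × 0.105 = 0.0588
Half-life = ln 2 / λ = 0.6931 / 0.0588 ≈ 11.79 years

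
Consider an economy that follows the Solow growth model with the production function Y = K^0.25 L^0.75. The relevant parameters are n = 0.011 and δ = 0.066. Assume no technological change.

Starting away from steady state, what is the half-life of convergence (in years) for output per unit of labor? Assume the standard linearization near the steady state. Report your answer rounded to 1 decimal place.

Near the steady state the convergence rate is λ = (1 − α)(n + δ).
λ = (1 − 0.25) × 0.077 = 0.75 × 0.077 = 0.05775
Half-life = ln 2 / λ = 0.6931 / 0.05775 ≈ 12.00 years

t_½ ≈ 12.0 years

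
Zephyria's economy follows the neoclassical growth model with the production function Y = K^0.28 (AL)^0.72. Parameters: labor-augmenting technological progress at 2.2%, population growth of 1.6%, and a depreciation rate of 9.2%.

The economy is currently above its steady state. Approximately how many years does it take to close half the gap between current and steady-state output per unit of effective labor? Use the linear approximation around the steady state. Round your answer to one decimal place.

Near the steady state the convergence rate is λ = (1 − α)(n + g + δ).
λ = (1 − 0.28) × 0.130 = 0.72 × 0.130 = 0.0936
Half-life = ln 2 / λ = 0.6931 / 0.0936 ≈ 7.40 years

about 7.4 years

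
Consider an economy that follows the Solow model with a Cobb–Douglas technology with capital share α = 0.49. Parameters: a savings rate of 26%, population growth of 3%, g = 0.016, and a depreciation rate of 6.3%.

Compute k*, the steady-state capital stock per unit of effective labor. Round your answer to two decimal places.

k* ≈ 5.50

At the steady state, Δk = 0, so s·k^α = (n + g + δ)·k.
Rearranging, k^(1−α) = s / (n + g + δ).
k^0.51 = 0.26 / (0.030 + 0.016 + 0.063) = 0.26 / 0.109 = 2.3853
k* = 2.3853^(1/0.51) ≈ 5.4990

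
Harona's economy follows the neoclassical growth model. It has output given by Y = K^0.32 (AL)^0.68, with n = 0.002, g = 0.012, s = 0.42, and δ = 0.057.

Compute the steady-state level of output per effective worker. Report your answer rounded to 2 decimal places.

In steady state, investment equals break-even investment: s·k^α = (n + g + δ)·k.
Dividing both sides by k: k^(1−α) = s / (n + g + δ).
k^0.68 = 0.42 / (0.002 + 0.012 + 0.057) = 0.42 / 0.071 = 5.9155
k* = 5.9155^(1/0.68) ≈ 13.6547
y* = (k*)^α = 13.6547^0.32 ≈ 2.3083

y* = 2.31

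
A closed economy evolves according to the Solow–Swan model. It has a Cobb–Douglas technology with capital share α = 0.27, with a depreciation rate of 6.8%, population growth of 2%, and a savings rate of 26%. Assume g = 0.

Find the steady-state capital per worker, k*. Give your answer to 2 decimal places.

k* ≈ 4.41

In steady state, investment equals break-even investment: s·k^α = (n + δ)·k.
Rearranging, k^(1−α) = s / (n + δ).
k^0.73 = 0.26 / (0.020 + 0.068) = 0.26 / 0.088 = 2.9545
k* = 2.9545^(1/0.73) ≈ 4.4106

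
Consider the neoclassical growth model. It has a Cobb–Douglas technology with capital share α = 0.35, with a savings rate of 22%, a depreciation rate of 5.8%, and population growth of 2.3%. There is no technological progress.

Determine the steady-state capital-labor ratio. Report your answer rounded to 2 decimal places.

k* ≈ 4.65

In steady state, investment equals break-even investment: s·k^α = (n + δ)·k.
Dividing both sides by k: k^(1−α) = s / (n + δ).
k^0.65 = 0.22 / (0.023 + 0.058) = 0.22 / 0.081 = 2.7160
k* = 2.7160^(1/0.65) ≈ 4.6514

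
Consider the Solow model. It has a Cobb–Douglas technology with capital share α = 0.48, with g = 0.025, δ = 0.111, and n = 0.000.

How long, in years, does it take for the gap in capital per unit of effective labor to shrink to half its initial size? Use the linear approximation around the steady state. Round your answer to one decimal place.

t_½ ≈ 9.8 years

Near the steady state the convergence rate is λ = (1 − α)(n + g + δ).
λ = (1 − 0.48) × 0.136 = 0.52 × 0.136 = 0.07072
Half-life = ln 2 / λ = 0.6931 / 0.07072 ≈ 9.80 years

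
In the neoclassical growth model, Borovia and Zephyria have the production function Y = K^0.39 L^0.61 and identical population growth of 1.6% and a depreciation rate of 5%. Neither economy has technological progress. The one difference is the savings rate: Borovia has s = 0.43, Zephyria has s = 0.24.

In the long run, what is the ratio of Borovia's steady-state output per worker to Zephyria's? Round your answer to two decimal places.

ratio ≈ 1.45

Steady-state y* = [s/(n + δ)]^(α/(1−α)), so the ratio is [ (s_B/(n + δ)_B) / (s_Z/(n + δ)_Z) ]^0.6393.
s_B/(n + δ)_B = 0.43/0.066 = 6.5152; s_Z/(n + δ)_Z = 0.24/0.066 = 3.6364.
Ratio = (6.5152/3.6364)^0.6393 = 1.7917^0.6393 ≈ 1.4518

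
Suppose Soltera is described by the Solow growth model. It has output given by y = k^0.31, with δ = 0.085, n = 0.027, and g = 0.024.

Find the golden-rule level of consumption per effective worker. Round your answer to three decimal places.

c_gold ≈ 0.999

At the golden rule, f'(k) = n + g + δ, so α·k^(α−1) = n + g + δ and k_gold = (α/(n + g + δ))^(1/(1−α)).
k_gold = (0.31/0.136)^(1/0.69) = 2.2794^1.4493 ≈ 3.3006
c_gold = f(k_gold) − (n + g + δ)·k_gold = 1.4480 − 0.136×3.3006 ≈ 0.9991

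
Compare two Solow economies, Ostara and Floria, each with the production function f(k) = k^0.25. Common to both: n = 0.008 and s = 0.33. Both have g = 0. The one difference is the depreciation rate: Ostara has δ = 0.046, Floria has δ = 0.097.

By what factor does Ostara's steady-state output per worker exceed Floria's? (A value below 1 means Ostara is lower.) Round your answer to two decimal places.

Steady-state y* = [s/(n + δ)]^(α/(1−α)), so the ratio is [ (s_O/(n + δ)_O) / (s_F/(n + δ)_F) ]^0.3333.
s_O/(n + δ)_O = 0.33/0.054 = 6.1111; s_F/(n + δ)_F = 0.33/0.105 = 3.1429.
Ratio = (6.1111/3.1429)^0.3333 = 1.9444^0.3333 ≈ 1.2481

y*_O / y*_F ≈ 1.25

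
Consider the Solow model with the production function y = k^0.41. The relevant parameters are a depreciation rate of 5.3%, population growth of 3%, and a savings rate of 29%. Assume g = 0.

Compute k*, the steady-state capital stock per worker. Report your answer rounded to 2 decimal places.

At the steady state, Δk = 0, so s·k^α = (n + δ)·k.
Rearranging, k^(1−α) = s / (n + δ).
k^0.59 = 0.29 / (0.030 + 0.053) = 0.29 / 0.083 = 3.4940
k* = 3.4940^(1/0.59) ≈ 8.3346

k* = 8.33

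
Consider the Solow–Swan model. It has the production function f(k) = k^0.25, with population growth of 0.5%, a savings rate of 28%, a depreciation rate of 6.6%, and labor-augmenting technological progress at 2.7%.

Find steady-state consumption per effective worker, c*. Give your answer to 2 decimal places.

c* ≈ 1.02

Steady state requires s·f(k) = (n + g + δ)·k, i.e. s·k^α = (n + g + δ)·k.
Rearranging, k^(1−α) = s / (n + g + δ).
k^0.75 = 0.28 / (0.005 + 0.027 + 0.066) = 0.28 / 0.098 = 2.8571
k* = 2.8571^(1/0.75) ≈ 4.0542
y* = (k*)^α = 4.0542^0.25 ≈ 1.4190
c* = (1 − s)·y* = (1 − 0.28) × 1.4190 ≈ 1.0217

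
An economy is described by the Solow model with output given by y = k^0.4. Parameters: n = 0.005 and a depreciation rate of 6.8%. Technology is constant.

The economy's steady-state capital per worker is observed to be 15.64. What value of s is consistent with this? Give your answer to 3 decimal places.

s ≈ 0.380

At the steady state, Δk = 0, so s·k^α = (n + δ)·k.
So s / (n + δ) = (k*)^(1−α) = 15.64^0.6 = 5.2065.
Therefore s = 5.2065 × (n + δ) = 5.2065 × 0.073 = 0.3801.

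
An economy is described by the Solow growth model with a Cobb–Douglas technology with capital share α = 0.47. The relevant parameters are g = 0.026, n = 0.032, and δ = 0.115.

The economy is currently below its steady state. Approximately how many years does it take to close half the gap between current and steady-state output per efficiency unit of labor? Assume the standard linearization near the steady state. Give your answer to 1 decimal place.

t_½ ≈ 7.6 years

Near the steady state the convergence rate is λ = (1 − α)(n + g + δ).
λ = (1 − 0.47) × 0.173 = 0.53 × 0.173 = 0.09169
Half-life = ln 2 / λ = 0.6931 / 0.09169 ≈ 7.56 years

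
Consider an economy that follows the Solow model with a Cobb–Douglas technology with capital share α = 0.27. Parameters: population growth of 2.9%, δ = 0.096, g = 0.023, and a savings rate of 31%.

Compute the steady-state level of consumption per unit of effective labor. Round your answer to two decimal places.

Steady state requires s·f(k) = (n + g + δ)·k, i.e. s·k^α = (n + g + δ)·k.
Rearranging, k^(1−α) = s / (n + g + δ).
k^0.73 = 0.31 / (0.029 + 0.023 + 0.096) = 0.31 / 0.148 = 2.0946
k* = 2.0946^(1/0.73) ≈ 2.7534
y* = (k*)^α = 2.7534^0.27 ≈ 1.3145
c* = (1 − s)·y* = (1 − 0.31) × 1.3145 ≈ 0.9070

c* ≈ 0.91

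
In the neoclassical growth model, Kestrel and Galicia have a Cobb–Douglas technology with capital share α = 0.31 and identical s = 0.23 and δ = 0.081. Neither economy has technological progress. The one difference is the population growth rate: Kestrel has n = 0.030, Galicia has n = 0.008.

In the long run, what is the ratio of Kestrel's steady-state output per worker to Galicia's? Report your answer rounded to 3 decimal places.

y*_K / y*_G ≈ 0.906

Steady-state y* = [s/(n + δ)]^(α/(1−α)), so the ratio is [ (s_K/(n + δ)_K) / (s_G/(n + δ)_G) ]^0.4493.
s_K/(n + δ)_K = 0.23/0.111 = 2.0721; s_G/(n + δ)_G = 0.23/0.089 = 2.5843.
Ratio = (2.0721/2.5843)^0.4493 = 0.8018^0.4493 ≈ 0.9055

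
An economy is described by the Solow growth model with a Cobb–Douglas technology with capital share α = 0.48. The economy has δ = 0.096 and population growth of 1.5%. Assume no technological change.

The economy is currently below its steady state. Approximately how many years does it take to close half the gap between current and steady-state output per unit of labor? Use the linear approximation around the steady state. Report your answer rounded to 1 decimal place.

half-life ≈ 12.0 years

Near the steady state the convergence rate is λ = (1 − α)(n + δ).
λ = (1 − 0.48) × 0.111 = 0.52 × 0.111 = 0.05772
Half-life = ln 2 / λ = 0.6931 / 0.05772 ≈ 12.01 years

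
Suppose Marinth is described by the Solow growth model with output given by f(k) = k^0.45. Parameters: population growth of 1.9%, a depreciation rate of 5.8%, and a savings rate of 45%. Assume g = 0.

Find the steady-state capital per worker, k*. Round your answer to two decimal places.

Steady state requires s·f(k) = (n + δ)·k, i.e. s·k^α = (n + δ)·k.
Dividing both sides by k: k^(1−α) = s / (n + δ).
k^0.55 = 0.45 / (0.019 + 0.058) = 0.45 / 0.077 = 5.8442
k* = 5.8442^(1/0.55) ≈ 24.7768

k* ≈ 24.78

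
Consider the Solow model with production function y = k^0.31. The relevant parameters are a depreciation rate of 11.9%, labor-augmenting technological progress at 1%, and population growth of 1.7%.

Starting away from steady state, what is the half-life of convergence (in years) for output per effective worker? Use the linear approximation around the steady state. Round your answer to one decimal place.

Near the steady state the convergence rate is λ = (1 − α)(n + g + δ).
λ = (1 − 0.31) × 0.146 = 0.69 × 0.146 = 0.10074
Half-life = ln 2 / λ = 0.6931 / 0.10074 ≈ 6.88 years

t_½ ≈ 6.9 years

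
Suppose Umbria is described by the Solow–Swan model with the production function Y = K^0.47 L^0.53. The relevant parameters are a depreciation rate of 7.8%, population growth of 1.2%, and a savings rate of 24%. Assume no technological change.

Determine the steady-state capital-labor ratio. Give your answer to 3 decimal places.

k* = 6.364

At the steady state, Δk = 0, so s·k^α = (n + δ)·k.
Rearranging, k^(1−α) = s / (n + δ).
k^0.53 = 0.24 / (0.012 + 0.078) = 0.24 / 0.090 = 2.6667
k* = 2.6667^(1/0.53) ≈ 6.3639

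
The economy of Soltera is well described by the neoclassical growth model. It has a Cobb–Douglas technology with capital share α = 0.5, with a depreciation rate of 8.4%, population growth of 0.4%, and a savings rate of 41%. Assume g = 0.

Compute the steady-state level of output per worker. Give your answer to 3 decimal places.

y* = 4.659

At the steady state, Δk = 0, so s·k^α = (n + δ)·k.
Rearranging, k^(1−α) = s / (n + δ).
k^0.5 = 0.41 / (0.004 + 0.084) = 0.41 / 0.088 = 4.6591
k* = 4.6591^(1/0.5) ≈ 21.7072
y* = (k*)^α = 21.7072^0.5 ≈ 4.6591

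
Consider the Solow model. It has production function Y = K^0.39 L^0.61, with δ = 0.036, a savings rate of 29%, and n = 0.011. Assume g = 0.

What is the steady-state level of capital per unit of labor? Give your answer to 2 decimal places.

k* = 19.75

At the steady state, Δk = 0, so s·k^α = (n + δ)·k.
Rearranging, k^(1−α) = s / (n + δ).
k^0.61 = 0.29 / (0.011 + 0.036) = 0.29 / 0.047 = 6.1702
k* = 6.1702^(1/0.61) ≈ 19.7502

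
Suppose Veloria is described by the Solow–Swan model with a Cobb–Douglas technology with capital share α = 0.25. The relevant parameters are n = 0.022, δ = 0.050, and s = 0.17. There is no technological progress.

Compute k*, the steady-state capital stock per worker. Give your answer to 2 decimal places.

At the steady state, Δk = 0, so s·k^α = (n + δ)·k.
Dividing both sides by k: k^(1−α) = s / (n + δ).
k^0.75 = 0.17 / (0.022 + 0.050) = 0.17 / 0.072 = 2.3611
k* = 2.3611^(1/0.75) ≈ 3.1440

k* ≈ 3.14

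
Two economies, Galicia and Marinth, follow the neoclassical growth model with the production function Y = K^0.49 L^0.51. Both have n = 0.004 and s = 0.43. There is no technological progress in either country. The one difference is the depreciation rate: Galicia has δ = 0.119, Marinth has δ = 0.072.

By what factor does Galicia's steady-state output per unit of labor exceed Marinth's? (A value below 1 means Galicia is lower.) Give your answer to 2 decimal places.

ratio ≈ 0.63

Steady-state y* = [s/(n + δ)]^(α/(1−α)), so the ratio is [ (s_G/(n + δ)_G) / (s_M/(n + δ)_M) ]^0.9608.
s_G/(n + δ)_G = 0.43/0.123 = 3.4959; s_M/(n + δ)_M = 0.43/0.076 = 5.6579.
Ratio = (3.4959/5.6579)^0.9608 = 0.6179^0.9608 ≈ 0.6297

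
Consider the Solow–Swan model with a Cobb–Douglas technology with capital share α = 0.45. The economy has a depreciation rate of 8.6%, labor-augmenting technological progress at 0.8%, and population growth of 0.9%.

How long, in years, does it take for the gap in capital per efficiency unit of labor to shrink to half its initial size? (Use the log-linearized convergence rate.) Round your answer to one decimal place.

Near the steady state the convergence rate is λ = (1 − α)(n + g + δ).
λ = (1 − 0.45) × 0.103 = 0.55 × 0.103 = 0.05665
Half-life = ln 2 / λ = 0.6931 / 0.05665 ≈ 12.23 years

half-life ≈ 12.2 years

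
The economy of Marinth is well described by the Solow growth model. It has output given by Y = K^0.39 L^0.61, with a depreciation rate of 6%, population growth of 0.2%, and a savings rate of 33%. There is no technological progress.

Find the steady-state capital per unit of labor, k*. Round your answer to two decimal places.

Steady state requires s·f(k) = (n + δ)·k, i.e. s·k^α = (n + δ)·k.
Dividing both sides by k: k^(1−α) = s / (n + δ).
k^0.61 = 0.33 / (0.002 + 0.060) = 0.33 / 0.062 = 5.3226
k* = 5.3226^(1/0.61) ≈ 15.5013

k* = 15.50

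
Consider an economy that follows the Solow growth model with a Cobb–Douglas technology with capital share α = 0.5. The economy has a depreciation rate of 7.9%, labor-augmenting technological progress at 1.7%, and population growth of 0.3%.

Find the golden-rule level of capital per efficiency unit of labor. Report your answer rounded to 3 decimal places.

k_gold ≈ 25.508

The golden rule sets f'(k) = n + g + δ, i.e. α·k^(α−1) = n + g + δ.
So k^(1−α) = α / (n + g + δ) = 0.5 / 0.099 = 5.0505.
k_gold = 5.0505^(1/0.5) ≈ 25.5076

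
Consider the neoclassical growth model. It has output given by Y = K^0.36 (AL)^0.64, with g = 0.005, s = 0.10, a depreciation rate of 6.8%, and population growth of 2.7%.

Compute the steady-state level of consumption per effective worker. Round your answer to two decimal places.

c* ≈ 0.90

Steady state requires s·f(k) = (n + g + δ)·k, i.e. s·k^α = (n + g + δ)·k.
Rearranging, k^(1−α) = s / (n + g + δ).
k^0.64 = 0.10 / (0.027 + 0.005 + 0.068) = 0.10 / 0.100 = 1.0000
k* = 1.0000^(1/0.64) ≈ 1.0000
y* = (k*)^α = 1.0000^0.36 ≈ 1.0000
c* = (1 − s)·y* = (1 − 0.10) × 1.0000 ≈ 0.9000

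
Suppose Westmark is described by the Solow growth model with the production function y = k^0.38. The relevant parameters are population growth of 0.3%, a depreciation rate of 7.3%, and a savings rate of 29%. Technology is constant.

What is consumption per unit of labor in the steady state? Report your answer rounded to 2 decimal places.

Steady state requires s·f(k) = (n + δ)·k, i.e. s·k^α = (n + δ)·k.
Dividing both sides by k: k^(1−α) = s / (n + δ).
k^0.62 = 0.29 / (0.003 + 0.073) = 0.29 / 0.076 = 3.8158
k* = 3.8158^(1/0.62) ≈ 8.6704
y* = (k*)^α = 8.6704^0.38 ≈ 2.2722
c* = (1 − s)·y* = (1 − 0.29) × 2.2722 ≈ 1.6133

c* = 1.61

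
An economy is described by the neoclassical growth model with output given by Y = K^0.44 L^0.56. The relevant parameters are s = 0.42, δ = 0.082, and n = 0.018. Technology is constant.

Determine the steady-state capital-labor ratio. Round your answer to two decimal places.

Steady state requires s·f(k) = (n + δ)·k, i.e. s·k^α = (n + δ)·k.
Rearranging, k^(1−α) = s / (n + δ).
k^0.56 = 0.42 / (0.018 + 0.082) = 0.42 / 0.100 = 4.2000
k* = 4.2000^(1/0.56) ≈ 12.9702

k* = 12.97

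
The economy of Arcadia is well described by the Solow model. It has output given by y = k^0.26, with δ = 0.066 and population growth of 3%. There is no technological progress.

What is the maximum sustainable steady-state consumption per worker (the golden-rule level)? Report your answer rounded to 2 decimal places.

c_gold ≈ 1.05

At the golden rule, f'(k) = n + δ, so α·k^(α−1) = n + δ and k_gold = (α/(n + δ))^(1/(1−α)).
k_gold = (0.26/0.096)^(1/0.74) = 2.7083^1.3514 ≈ 3.8437
c_gold = f(k_gold) − (n + δ)·k_gold = 1.4192 − 0.096×3.8437 ≈ 1.0502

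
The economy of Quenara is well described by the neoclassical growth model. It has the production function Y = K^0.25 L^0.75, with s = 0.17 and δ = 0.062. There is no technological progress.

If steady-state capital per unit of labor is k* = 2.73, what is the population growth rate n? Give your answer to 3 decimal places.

n ≈ 0.018

At the steady state, Δk = 0, so s·k^α = (n + δ)·k.
So s / (n + δ) = (k*)^(1−α) = 2.73^0.75 = 2.1238.
Therefore n + δ = s / 2.1238 = 0.17 / 2.1238 = 0.0800, so n = 0.0800 − 0.062 = 0.0180.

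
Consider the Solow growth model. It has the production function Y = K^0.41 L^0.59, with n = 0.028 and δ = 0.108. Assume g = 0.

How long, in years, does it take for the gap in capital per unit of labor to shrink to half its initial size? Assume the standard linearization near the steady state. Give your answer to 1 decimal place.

half-life ≈ 8.6 years

Near the steady state the convergence rate is λ = (1 − α)(n + δ).
λ = (1 − 0.41) × 0.136 = 0.59 × 0.136 = 0.08024
Half-life = ln 2 / λ = 0.6931 / 0.08024 ≈ 8.64 years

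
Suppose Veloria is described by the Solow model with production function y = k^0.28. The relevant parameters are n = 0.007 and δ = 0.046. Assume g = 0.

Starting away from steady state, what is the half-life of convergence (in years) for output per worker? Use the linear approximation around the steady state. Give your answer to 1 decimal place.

Near the steady state the convergence rate is λ = (1 − α)(n + δ).
λ = (1 − 0.28) × 0.053 = 0.72 × 0.053 = 0.03816
Half-life = ln 2 / λ = 0.6931 / 0.03816 ≈ 18.16 years

t_½ ≈ 18.2 years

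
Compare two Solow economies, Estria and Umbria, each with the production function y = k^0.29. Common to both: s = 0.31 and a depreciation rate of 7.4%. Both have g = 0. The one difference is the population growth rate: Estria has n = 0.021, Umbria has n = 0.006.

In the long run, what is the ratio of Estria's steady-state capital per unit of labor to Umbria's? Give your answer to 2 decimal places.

Steady-state k* = [s/(n + δ)]^(1/(1−α)), so the ratio is [ (s_E/(n + δ)_E) / (s_U/(n + δ)_U) ]^1.4085.
s_E/(n + δ)_E = 0.31/0.095 = 3.2632; s_U/(n + δ)_U = 0.31/0.080 = 3.8750.
Ratio = (3.2632/3.8750)^1.4085 = 0.8421^1.4085 ≈ 0.7850

ratio ≈ 0.79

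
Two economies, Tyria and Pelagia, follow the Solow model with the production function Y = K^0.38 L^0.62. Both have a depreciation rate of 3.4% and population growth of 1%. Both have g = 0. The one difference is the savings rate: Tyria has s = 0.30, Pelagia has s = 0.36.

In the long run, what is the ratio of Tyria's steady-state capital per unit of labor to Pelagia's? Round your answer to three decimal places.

ratio ≈ 0.745

Steady-state k* = [s/(n + δ)]^(1/(1−α)), so the ratio is [ (s_T/(n + δ)_T) / (s_P/(n + δ)_P) ]^1.6129.
s_T/(n + δ)_T = 0.30/0.044 = 6.8182; s_P/(n + δ)_P = 0.36/0.044 = 8.1818.
Ratio = (6.8182/8.1818)^1.6129 = 0.8333^1.6129 ≈ 0.7452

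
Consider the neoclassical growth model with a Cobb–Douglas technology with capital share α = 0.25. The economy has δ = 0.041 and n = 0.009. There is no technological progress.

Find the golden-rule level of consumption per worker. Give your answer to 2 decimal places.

c_gold ≈ 1.28

At the golden rule, f'(k) = n + δ, so α·k^(α−1) = n + δ and k_gold = (α/(n + δ))^(1/(1−α)).
k_gold = (0.25/0.050)^(1/0.75) = 5.0000^1.3333 ≈ 8.5494
c_gold = f(k_gold) − (n + δ)·k_gold = 1.7100 − 0.050×8.5494 ≈ 1.2825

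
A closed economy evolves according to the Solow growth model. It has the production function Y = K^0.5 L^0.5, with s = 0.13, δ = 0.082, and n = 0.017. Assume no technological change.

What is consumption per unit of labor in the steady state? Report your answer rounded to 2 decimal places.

c* = 1.14

Steady state requires s·f(k) = (n + δ)·k, i.e. s·k^α = (n + δ)·k.
Rearranging, k^(1−α) = s / (n + δ).
k^0.5 = 0.13 / (0.017 + 0.082) = 0.13 / 0.099 = 1.3131
k* = 1.3131^(1/0.5) ≈ 1.7242
y* = (k*)^α = 1.7242^0.5 ≈ 1.3131
c* = (1 − s)·y* = (1 − 0.13) × 1.3131 ≈ 1.1424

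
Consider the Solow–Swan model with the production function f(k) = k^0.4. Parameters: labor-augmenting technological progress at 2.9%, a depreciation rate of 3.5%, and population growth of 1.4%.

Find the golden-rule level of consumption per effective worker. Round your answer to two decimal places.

c_gold ≈ 1.78

At the golden rule, f'(k) = n + g + δ, so α·k^(α−1) = n + g + δ and k_gold = (α/(n + g + δ))^(1/(1−α)).
k_gold = (0.4/0.078)^(1/0.6) = 5.1282^1.6667 ≈ 15.2510
c_gold = f(k_gold) − (n + g + δ)·k_gold = 2.9739 − 0.078×15.2510 ≈ 1.7843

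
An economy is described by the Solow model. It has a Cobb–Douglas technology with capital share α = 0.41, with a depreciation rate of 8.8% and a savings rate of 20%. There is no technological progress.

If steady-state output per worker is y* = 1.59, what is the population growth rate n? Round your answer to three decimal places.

Steady state requires s·f(k) = (n + δ)·k, i.e. s·k^α = (n + δ)·k.
Since y* = [s/(n + δ)]^(α/(1−α)), we have s/(n + δ) = (y*)^((1−α)/α) = 1.59^1.439 = 1.9490.
Therefore n + δ = s / 1.9490 = 0.20 / 1.9490 = 0.1026, so n = 0.1026 − 0.088 = 0.0146.

n ≈ 0.015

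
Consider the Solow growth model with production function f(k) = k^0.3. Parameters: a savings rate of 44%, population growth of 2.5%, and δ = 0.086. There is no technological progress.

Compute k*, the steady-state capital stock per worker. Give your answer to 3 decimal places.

At the steady state, Δk = 0, so s·k^α = (n + δ)·k.
Dividing both sides by k: k^(1−α) = s / (n + δ).
k^0.7 = 0.44 / (0.025 + 0.086) = 0.44 / 0.111 = 3.9640
k* = 3.9640^(1/0.7) ≈ 7.1528

k* = 7.153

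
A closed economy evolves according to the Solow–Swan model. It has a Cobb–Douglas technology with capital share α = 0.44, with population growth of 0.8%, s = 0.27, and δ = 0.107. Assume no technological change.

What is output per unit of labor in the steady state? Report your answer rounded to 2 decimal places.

y* ≈ 1.96

At the steady state, Δk = 0, so s·k^α = (n + δ)·k.
Dividing both sides by k: k^(1−α) = s / (n + δ).
k^0.56 = 0.27 / (0.008 + 0.107) = 0.27 / 0.115 = 2.3478
k* = 2.3478^(1/0.56) ≈ 4.5909
y* = (k*)^α = 4.5909^0.44 ≈ 1.9554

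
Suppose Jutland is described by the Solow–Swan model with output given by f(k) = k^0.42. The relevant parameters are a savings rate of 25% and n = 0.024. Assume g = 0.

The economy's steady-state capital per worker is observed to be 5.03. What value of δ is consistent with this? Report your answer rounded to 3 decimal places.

At the steady state, Δk = 0, so s·k^α = (n + δ)·k.
So s / (n + δ) = (k*)^(1−α) = 5.03^0.58 = 2.5522.
Therefore n + δ = s / 2.5522 = 0.25 / 2.5522 = 0.0980, so δ = 0.0980 − 0.024 = 0.0740.

δ ≈ 0.074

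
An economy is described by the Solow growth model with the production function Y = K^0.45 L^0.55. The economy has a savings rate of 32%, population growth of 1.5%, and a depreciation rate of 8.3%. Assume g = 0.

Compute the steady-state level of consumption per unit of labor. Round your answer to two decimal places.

c* ≈ 1.79

Steady state requires s·f(k) = (n + δ)·k, i.e. s·k^α = (n + δ)·k.
Rearranging, k^(1−α) = s / (n + δ).
k^0.55 = 0.32 / (0.015 + 0.083) = 0.32 / 0.098 = 3.2653
k* = 3.2653^(1/0.55) ≈ 8.5982
y* = (k*)^α = 8.5982^0.45 ≈ 2.6332
c* = (1 − s)·y* = (1 − 0.32) × 2.6332 ≈ 1.7906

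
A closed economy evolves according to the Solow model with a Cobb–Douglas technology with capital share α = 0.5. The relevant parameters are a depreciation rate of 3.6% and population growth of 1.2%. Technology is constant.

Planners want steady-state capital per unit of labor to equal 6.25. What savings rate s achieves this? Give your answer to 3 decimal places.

s ≈ 0.120

Steady state requires s·f(k) = (n + δ)·k, i.e. s·k^α = (n + δ)·k.
So s / (n + δ) = (k*)^(1−α) = 6.25^0.5 = 2.5000.
Therefore s = 2.5000 × (n + δ) = 2.5000 × 0.048 = 0.1200.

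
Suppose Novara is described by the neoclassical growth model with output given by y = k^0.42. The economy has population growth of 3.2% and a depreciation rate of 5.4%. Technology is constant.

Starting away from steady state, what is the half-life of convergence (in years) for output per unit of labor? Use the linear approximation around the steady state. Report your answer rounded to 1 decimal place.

Near the steady state the convergence rate is λ = (1 − α)(n + δ).
λ = (1 − 0.42) × 0.086 = 0.58 × 0.086 = 0.04988
Half-life = ln 2 / λ = 0.6931 / 0.04988 ≈ 13.90 years

half-life ≈ 13.9 years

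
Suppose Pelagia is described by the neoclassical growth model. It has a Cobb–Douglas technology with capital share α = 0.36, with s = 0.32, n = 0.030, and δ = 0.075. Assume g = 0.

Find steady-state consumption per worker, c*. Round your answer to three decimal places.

Steady state requires s·f(k) = (n + δ)·k, i.e. s·k^α = (n + δ)·k.
Rearranging, k^(1−α) = s / (n + δ).
k^0.64 = 0.32 / (0.030 + 0.075) = 0.32 / 0.105 = 3.0476
k* = 3.0476^(1/0.64) ≈ 5.7041
y* = (k*)^α = 5.7041^0.36 ≈ 1.8717
c* = (1 − s)·y* = (1 − 0.32) × 1.8717 ≈ 1.2728

c* = 1.273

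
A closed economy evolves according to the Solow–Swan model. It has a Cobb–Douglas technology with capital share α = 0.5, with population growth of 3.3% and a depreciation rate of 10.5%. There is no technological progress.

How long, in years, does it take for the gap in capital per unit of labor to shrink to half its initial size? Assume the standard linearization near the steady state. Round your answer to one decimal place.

Near the steady state the convergence rate is λ = (1 − α)(n + δ).
λ = (1 − 0.5) × 0.138 = 0.5 × 0.138 = 0.0690
Half-life = ln 2 / λ = 0.6931 / 0.0690 ≈ 10.04 years

about 10.0 years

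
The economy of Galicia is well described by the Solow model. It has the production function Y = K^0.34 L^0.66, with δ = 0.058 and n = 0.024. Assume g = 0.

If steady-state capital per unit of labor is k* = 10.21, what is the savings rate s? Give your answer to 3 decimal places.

s ≈ 0.380

At the steady state, Δk = 0, so s·k^α = (n + δ)·k.
So s / (n + δ) = (k*)^(1−α) = 10.21^0.66 = 4.6340.
Therefore s = 4.6340 × (n + δ) = 4.6340 × 0.082 = 0.3800.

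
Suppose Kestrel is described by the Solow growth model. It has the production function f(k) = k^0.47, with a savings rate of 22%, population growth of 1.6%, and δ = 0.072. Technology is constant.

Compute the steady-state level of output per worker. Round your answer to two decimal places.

In steady state, investment equals break-even investment: s·k^α = (n + δ)·k.
Dividing both sides by k: k^(1−α) = s / (n + δ).
k^0.53 = 0.22 / (0.016 + 0.072) = 0.22 / 0.088 = 2.5000
k* = 2.5000^(1/0.53) ≈ 5.6342
y* = (k*)^α = 5.6342^0.47 ≈ 2.2537

y* ≈ 2.25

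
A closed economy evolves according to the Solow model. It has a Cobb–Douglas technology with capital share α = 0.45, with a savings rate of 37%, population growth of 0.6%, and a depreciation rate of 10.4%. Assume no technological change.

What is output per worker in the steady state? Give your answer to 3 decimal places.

y* = 2.698

At the steady state, Δk = 0, so s·k^α = (n + δ)·k.
Rearranging, k^(1−α) = s / (n + δ).
k^0.55 = 0.37 / (0.006 + 0.104) = 0.37 / 0.110 = 3.3636
k* = 3.3636^(1/0.55) ≈ 9.0746
y* = (k*)^α = 9.0746^0.45 ≈ 2.6979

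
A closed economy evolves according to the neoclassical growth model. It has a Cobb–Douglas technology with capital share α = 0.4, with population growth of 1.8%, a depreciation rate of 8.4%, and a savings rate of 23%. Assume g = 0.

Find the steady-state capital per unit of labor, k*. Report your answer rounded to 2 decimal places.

k* = 3.88

Steady state requires s·f(k) = (n + δ)·k, i.e. s·k^α = (n + δ)·k.
Rearranging, k^(1−α) = s / (n + δ).
k^0.6 = 0.23 / (0.018 + 0.084) = 0.23 / 0.102 = 2.2549
k* = 2.2549^(1/0.6) ≈ 3.8774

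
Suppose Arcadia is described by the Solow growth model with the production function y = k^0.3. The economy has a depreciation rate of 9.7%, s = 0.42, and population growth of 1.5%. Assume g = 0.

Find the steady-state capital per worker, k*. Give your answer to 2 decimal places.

k* ≈ 6.61

Steady state requires s·f(k) = (n + δ)·k, i.e. s·k^α = (n + δ)·k.
Dividing both sides by k: k^(1−α) = s / (n + δ).
k^0.7 = 0.42 / (0.015 + 0.097) = 0.42 / 0.112 = 3.7500
k* = 3.7500^(1/0.7) ≈ 6.6076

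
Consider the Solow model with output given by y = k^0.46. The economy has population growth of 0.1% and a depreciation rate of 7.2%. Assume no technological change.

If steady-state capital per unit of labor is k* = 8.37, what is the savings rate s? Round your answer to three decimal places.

s ≈ 0.230

In steady state, investment equals break-even investment: s·k^α = (n + δ)·k.
So s / (n + δ) = (k*)^(1−α) = 8.37^0.54 = 3.1497.
Therefore s = 3.1497 × (n + δ) = 3.1497 × 0.073 = 0.2299.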